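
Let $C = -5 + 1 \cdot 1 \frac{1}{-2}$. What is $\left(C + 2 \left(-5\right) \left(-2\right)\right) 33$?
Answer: $\frac{957}{2} \approx 478.5$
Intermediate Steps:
$C = - \frac{11}{2}$ ($C = -5 + 1 \cdot 1 \left(- \frac{1}{2}\right) = -5 + 1 \left(- \frac{1}{2}\right) = -5 - \frac{1}{2} = - \frac{11}{2} \approx -5.5$)
$\left(C + 2 \left(-5\right) \left(-2\right)\right) 33 = \left(- \frac{11}{2} + 2 \left(-5\right) \left(-2\right)\right) 33 = \left(- \frac{11}{2} - -20\right) 33 = \left(- \frac{11}{2} + 20\right) 33 = \frac{29}{2} \cdot 33 = \frac{957}{2}$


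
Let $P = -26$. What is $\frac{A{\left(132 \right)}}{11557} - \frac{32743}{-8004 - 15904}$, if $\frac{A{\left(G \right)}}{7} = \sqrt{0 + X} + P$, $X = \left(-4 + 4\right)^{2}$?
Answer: $\frac{4110545}{3036316} \approx 1.3538$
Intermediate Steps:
$X = 0$ ($X = 0^{2} = 0$)
$A{\left(G \right)} = -182$ ($A{\left(G \right)} = 7 \left(\sqrt{0 + 0} - 26\right) = 7 \left(\sqrt{0} - 26\right) = 7 \left(0 - 26\right) = 7 \left(-26\right) = -182$)
$\frac{A{\left(132 \right)}}{11557} - \frac{32743}{-8004 - 15904} = - \frac{182}{11557} - \frac{32743}{-8004 - 15904} = \left(-182\right) \frac{1}{11557} - \frac{32743}{-8004 - 15904} = - \frac{2}{127} - \frac{32743}{-23908} = - \frac{2}{127} - - \frac{32743}{23908} = - \frac{2}{127} + \frac{32743}{23908} = \frac{4110545}{3036316}$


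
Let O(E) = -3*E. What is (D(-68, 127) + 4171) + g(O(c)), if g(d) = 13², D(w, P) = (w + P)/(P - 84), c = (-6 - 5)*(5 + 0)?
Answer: 186679/43 ≈ 4341.4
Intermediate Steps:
c = -55 (c = -11*5 = -55)
D(w, P) = (P + w)/(-84 + P)
g(d) = 169
(D(-68, 127) + 4171) + g(O(c)) = ((127 - 68)/(-84 + 127) + 4171) + 169 = (59/43 + 4171) + 169 = 179412/43 + 169 = 186679/43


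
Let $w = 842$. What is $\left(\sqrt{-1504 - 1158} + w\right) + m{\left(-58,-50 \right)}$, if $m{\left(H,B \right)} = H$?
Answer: $784 + 11 i \sqrt{22} \approx 784.0 + 51.595 i$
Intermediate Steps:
$\left(\sqrt{-1504 - 1158} + w\right) + m{\left(-58,-50 \right)} = \left(\sqrt{-1504 - 1158} + 842\right) - 58 = \left(\sqrt{-2662} + 842\right) - 58 = \left(11 i \sqrt{22} + 842\right) - 58 = \left(842 + 11 i \sqrt{22}\right) - 58 = 784 + 11 i \sqrt{22}$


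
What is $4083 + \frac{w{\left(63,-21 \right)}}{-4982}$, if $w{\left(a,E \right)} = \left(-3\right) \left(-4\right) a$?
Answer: $\frac{10170375}{2491} \approx 4082.8$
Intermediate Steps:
$w{\left(a,E \right)} = 12 a$
$4083 + \frac{w{\left(63,-21 \right)}}{-4982} = 4083 + \frac{12 \cdot 63}{-4982} = 4083 + 756 \left(- \frac{1}{4982}\right) = 4083 - \frac{378}{2491} = \frac{10170375}{2491}$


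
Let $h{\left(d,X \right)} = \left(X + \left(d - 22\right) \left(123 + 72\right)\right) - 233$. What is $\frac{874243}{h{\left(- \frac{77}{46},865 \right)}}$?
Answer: $- \frac{40215178}{183283} \approx -219.42$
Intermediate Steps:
$h{\left(d,X \right)} = -4523 + X + 195 d$ ($h{\left(d,X \right)} = \left(X + \left(-22 + d\right) 195\right) - 233 = \left(X + \left(-4290 + 195 d\right)\right) - 233 = \left(-4290 + X + 195 d\right) - 233 = -4523 + X + 195 d$)
$\frac{874243}{h{\left(- \frac{77}{46},865 \right)}} = \frac{874243}{-4523 + 865 + 195 \left(- \frac{77}{46}\right)} = \frac{874243}{-4523 + 865 - \frac{15015}{46}} = \frac{874243}{- \frac{183283}{46}} = 874243 \left(- \frac{46}{183283}\right) = - \frac{40215178}{183283}$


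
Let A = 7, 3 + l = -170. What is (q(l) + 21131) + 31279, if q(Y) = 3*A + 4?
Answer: 52435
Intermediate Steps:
l = -173 (l = -3 - 170 = -173)
q(Y) = 25 (q(Y) = 3*7 + 4 = 21 + 4 = 25)
(q(l) + 21131) + 31279 = (25 + 21131) + 31279 = 21156 + 31279 = 52435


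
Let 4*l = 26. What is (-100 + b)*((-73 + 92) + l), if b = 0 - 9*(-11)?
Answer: -51/2 ≈ -25.500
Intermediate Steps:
b = 99 (b = 0 + 99 = 99)
l = 13/2 (l = (¼)*26 = 13/2 ≈ 6.5000)
(-100 + b)*((-73 + 92) + l) = (-100 + 99)*((-73 + 92) + 13/2) = -(19 + 13/2) = -1*51/2 = -51/2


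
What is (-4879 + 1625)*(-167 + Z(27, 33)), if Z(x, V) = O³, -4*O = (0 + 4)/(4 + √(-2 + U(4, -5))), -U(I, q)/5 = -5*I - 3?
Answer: 495958315634/912673 + 523894*√113/912673 ≈ 5.4342e+5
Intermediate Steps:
U(I, q) = 15 + 25*I (U(I, q) = -5*(-5*I - 3) = -5*(-3 - 5*I) = 15 + 25*I)
O = -1/(4 + √113) (O = -(0 + 4)/(4*(4 + √(-2 + (15 + 25*4)))) = -1/(4 + √(-2 + (15 + 100))) = -1/(4 + √(-2 + 115)) = -1/(4 + √113) ≈ -0.068352)
Z(x, V) = (4/97 - √113/97)³
(-4879 + 1625)*(-167 + Z(27, 33)) = (-4879 + 1625)*(-167 + (4 - √113)³/912673) = -3254*(-167 + (4 - √113)³/912673) = 543418 - 3254*(4 - √113)³/912673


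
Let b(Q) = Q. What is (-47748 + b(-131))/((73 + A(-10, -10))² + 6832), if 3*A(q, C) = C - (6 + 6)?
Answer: -430911/100297 ≈ -4.2963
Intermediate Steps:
A(q, C) = -4 + C/3 (A(q, C) = (C - (6 + 6))/3 = (C - 1*12)/3 = (C - 12)/3 = (-12 + C)/3 = -4 + C/3)
(-47748 + b(-131))/((73 + A(-10, -10))² + 6832) = (-47748 - 131)/((73 + (-4 + (⅓)*(-10)))² + 6832) = -47879/((73 + (-4 - 10/3))² + 6832) = -47879/((73 - 22/3)² + 6832) = -47879/((197/3)² + 6832) = -47879/(38809/9 + 6832) = -47879/100297/9 = -47879*9/100297 = -430911/100297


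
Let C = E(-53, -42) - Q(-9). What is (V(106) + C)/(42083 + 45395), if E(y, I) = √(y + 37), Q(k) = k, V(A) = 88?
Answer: 97/87478 + 2*I/43739 ≈ 0.0011088 + 4.5726e-5*I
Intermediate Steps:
E(y, I) = √(37 + y)
C = 9 + 4*I (C = √(37 - 53) - 1*(-9) = √(-16) + 9 = 4*I + 9 = 9 + 4*I ≈ 9.0 + 4.0*I)
(V(106) + C)/(42083 + 45395) = (88 + (9 + 4*I))/(42083 + 45395) = (97 + 4*I)/87478 = (97 + 4*I)*(1/87478) = 97/87478 + 2*I/43739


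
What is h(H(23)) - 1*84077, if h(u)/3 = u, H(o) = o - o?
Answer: -84077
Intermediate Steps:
H(o) = 0
h(u) = 3*u
h(H(23)) - 1*84077 = 3*0 - 1*84077 = 0 - 84077 = -84077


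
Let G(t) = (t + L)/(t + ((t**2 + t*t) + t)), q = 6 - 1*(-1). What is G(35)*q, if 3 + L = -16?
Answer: 2/45 ≈ 0.044444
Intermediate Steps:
q = 7 (q = 6 + 1 = 7)
L = -19 (L = -3 - 16 = -19)
G(t) = (-19 + t)/(2*t + 2*t**2) (G(t) = (t - 19)/(t + ((t**2 + t*t) + t)) = (-19 + t)/(t + ((t**2 + t**2) + t)) = (-19 + t)/(t + (2*t**2 + t)) = (-19 + t)/(t + (t + 2*t**2)) = (-19 + t)/(2*t + 2*t**2))
G(35)*q = ((1/2)*(-19 + 35)/(35*(1 + 35)))*7 = ((1/2)*(1/35)*16/36)*7 = ((1/2)*(1/35)*(1/36)*16)*7 = (2/315)*7 = 2/45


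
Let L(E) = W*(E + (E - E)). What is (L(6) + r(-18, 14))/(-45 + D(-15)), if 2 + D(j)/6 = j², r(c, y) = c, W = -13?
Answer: -32/431 ≈ -0.074246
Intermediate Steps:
L(E) = -13*E (L(E) = -13*(E + (E - E)) = -13*(E + 0) = -13*E)
D(j) = -12 + 6*j²
(L(6) + r(-18, 14))/(-45 + D(-15)) = (-13*6 - 18)/(-45 + (-12 + 6*(-15)²)) = (-78 - 18)/(-45 + (-12 + 6*225)) = -96/(-45 + (-12 + 1350)) = -96/(-45 + 1338) = -96/1293 = -96*1/1293 = -32/431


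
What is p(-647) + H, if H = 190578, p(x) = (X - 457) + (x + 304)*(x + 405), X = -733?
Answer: 272394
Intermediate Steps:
p(x) = -1190 + (304 + x)*(405 + x) (p(x) = (-733 - 457) + (x + 304)*(x + 405) = -1190 + (304 + x)*(405 + x))
p(-647) + H = (121930 + (-647)² + 709*(-647)) + 190578 = (121930 + 418609 - 458723) + 190578 = 81816 + 190578 = 272394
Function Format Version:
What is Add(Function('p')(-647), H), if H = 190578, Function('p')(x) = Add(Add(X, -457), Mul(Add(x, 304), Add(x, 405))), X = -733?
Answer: 272394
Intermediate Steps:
Function('p')(x) = Add(-1190, Mul(Add(304, x), Add(405, x))) (Function('p')(x) = Add(Add(-733, -457), Mul(Add(x, 304), Add(x, 405))) = Add(-1190, Mul(Add(304, x), Add(405, x))))
Add(Function('p')(-647), H) = Add(Add(121930, Pow(-647, 2), Mul(709, -647)), 190578) = Add(Add(121930, 418609, -458723), 190578) = Add(81816, 190578) = 272394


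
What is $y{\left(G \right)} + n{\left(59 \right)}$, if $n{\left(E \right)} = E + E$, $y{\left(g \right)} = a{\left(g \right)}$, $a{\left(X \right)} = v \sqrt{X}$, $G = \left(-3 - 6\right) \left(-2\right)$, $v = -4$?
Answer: $118 - 12 \sqrt{2} \approx 101.03$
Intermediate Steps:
$G = 18$ ($G = \left(-9\right) \left(-2\right) = 18$)
$a{\left(X \right)} = - 4 \sqrt{X}$
$y{\left(g \right)} = - 4 \sqrt{g}$
$n{\left(E \right)} = 2 E$
$y{\left(G \right)} + n{\left(59 \right)} = - 4 \sqrt{18} + 2 \cdot 59 = - 4 \cdot 3 \sqrt{2} + 118 = - 12 \sqrt{2} + 118 = 118 - 12 \sqrt{2}$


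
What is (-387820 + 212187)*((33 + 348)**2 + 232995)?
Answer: -66416672748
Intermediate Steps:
(-387820 + 212187)*((33 + 348)**2 + 232995) = -175633*(381**2 + 232995) = -175633*(145161 + 232995) = -175633*378156 = -66416672748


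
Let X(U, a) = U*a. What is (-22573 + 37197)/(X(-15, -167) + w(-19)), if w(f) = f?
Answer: 7312/1243 ≈ 5.8825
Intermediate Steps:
(-22573 + 37197)/(X(-15, -167) + w(-19)) = (-22573 + 37197)/(-15*(-167) - 19) = 14624/(2505 - 19) = 14624/2486 = 14624*(1/2486) = 7312/1243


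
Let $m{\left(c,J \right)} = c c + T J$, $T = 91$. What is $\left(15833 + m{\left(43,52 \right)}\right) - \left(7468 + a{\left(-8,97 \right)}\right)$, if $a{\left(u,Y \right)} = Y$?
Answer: $14849$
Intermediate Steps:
$m{\left(c,J \right)} = c^{2} + 91 J$ ($m{\left(c,J \right)} = c c + 91 J = c^{2} + 91 J$)
$\left(15833 + m{\left(43,52 \right)}\right) - \left(7468 + a{\left(-8,97 \right)}\right) = \left(15833 + \left(43^{2} + 91 \cdot 52\right)\right) - 7565 = \left(15833 + \left(1849 + 4732\right)\right) - 7565 = \left(15833 + 6581\right) - 7565 = 22414 - 7565 = 14849$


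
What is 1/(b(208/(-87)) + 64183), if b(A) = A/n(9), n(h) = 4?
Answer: 87/5583869 ≈ 1.5581e-5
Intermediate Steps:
b(A) = A/4
1/(b(208/(-87)) + 64183) = 1/((208/(-87))/4 + 64183) = 1/((208*(-1/87))/4 + 64183) = 1/((¼)*(-208/87) + 64183) = 1/(-52/87 + 64183) = 1/(5583869/87) = 87/5583869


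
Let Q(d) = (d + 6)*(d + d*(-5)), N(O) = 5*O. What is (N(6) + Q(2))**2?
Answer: 1156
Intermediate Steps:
Q(d) = -4*d*(6 + d) (Q(d) = (6 + d)*(d - 5*d) = (6 + d)*(-4*d) = -4*d*(6 + d))
(N(6) + Q(2))**2 = (5*6 - 4*2*(6 + 2))**2 = (30 - 4*2*8)**2 = (30 - 64)**2 = (-34)**2 = 1156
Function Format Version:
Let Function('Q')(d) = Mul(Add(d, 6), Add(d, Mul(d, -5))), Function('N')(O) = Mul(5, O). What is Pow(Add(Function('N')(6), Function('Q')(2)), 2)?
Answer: 1156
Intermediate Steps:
Function('Q')(d) = Mul(-4, d, Add(6, d)) (Function('Q')(d) = Mul(Add(6, d), Add(d, Mul(-5, d))) = Mul(Add(6, d), Mul(-4, d)) = Mul(-4, d, Add(6, d)))
Pow(Add(Function('N')(6), Function('Q')(2)), 2) = Pow(Add(Mul(5, 6), Mul(-4, 2, Add(6, 2))), 2) = Pow(Add(30, Mul(-4, 2, 8)), 2) = Pow(Add(30, -64), 2) = Pow(-34, 2) = 1156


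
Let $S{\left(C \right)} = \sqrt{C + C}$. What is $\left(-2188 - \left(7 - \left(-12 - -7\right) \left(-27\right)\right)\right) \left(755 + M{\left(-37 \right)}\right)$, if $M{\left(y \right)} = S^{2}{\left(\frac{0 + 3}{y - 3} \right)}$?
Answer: $-1554991$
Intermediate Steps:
$S{\left(C \right)} = \sqrt{2} \sqrt{C}$ ($S{\left(C \right)} = \sqrt{2 C} = \sqrt{2} \sqrt{C}$)
$M{\left(y \right)} = \frac{6}{-3 + y}$ ($M{\left(y \right)} = \left(\sqrt{2} \sqrt{\frac{0 + 3}{y - 3}}\right)^{2} = \left(\sqrt{2} \sqrt{\frac{3}{-3 + y}}\right)^{2} = \left(\sqrt{2} \sqrt{3} \sqrt{\frac{1}{-3 + y}}\right)^{2} = \left(\sqrt{6} \sqrt{\frac{1}{-3 + y}}\right)^{2} = \frac{6}{-3 + y}$)
$\left(-2188 - \left(7 - \left(-12 - -7\right) \left(-27\right)\right)\right) \left(755 + M{\left(-37 \right)}\right) = \left(-2188 - \left(7 - \left(-12 - -7\right) \left(-27\right)\right)\right) \left(755 + \frac{6}{-3 - 37}\right) = \left(-2188 - \left(7 - \left(-12 + 7\right) \left(-27\right)\right)\right) \left(755 + \frac{6}{-40}\right) = \left(-2188 - -128\right) \left(755 + 6 \left(- \frac{1}{40}\right)\right) = \left(-2188 + \left(135 - 7\right)\right) \left(755 - \frac{3}{20}\right) = \left(-2188 + 128\right) \frac{15097}{20} = \left(-2060\right) \frac{15097}{20} = -1554991$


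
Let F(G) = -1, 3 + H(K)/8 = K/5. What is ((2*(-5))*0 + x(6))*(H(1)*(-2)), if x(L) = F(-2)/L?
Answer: -112/15 ≈ -7.4667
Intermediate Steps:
H(K) = -24 + 8*K/5 (H(K) = -24 + 8*(K/5) = -24 + 8*K/5)
x(L) = -1/L
((2*(-5))*0 + x(6))*(H(1)*(-2)) = ((2*(-5))*0 - 1/6)*((-24 + (8/5)*1)*(-2)) = (-10*0 - 1*1/6)*((-24 + 8/5)*(-2)) = (0 - 1/6)*(-112/5*(-2)) = -1/6*224/5 = -112/15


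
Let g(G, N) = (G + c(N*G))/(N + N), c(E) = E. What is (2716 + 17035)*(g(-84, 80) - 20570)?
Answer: -16284719251/40 ≈ -4.0712e+8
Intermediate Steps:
g(G, N) = (G + G*N)/(2*N) (g(G, N) = (G + N*G)/(N + N) = (G + G*N)/((2*N)) = (G + G*N)*(1/(2*N)) = (G + G*N)/(2*N))
(2716 + 17035)*(g(-84, 80) - 20570) = (2716 + 17035)*((1/2)*(-84)*(1 + 80)/80 - 20570) = 19751*((1/2)*(-84)*(1/80)*81 - 20570) = 19751*(-1701/40 - 20570) = 19751*(-824501/40) = -16284719251/40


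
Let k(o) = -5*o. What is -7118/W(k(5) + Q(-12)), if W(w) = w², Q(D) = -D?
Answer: -7118/169 ≈ -42.118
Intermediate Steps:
-7118/W(k(5) + Q(-12)) = -7118/(-5*5 - 1*(-12))² = -7118/(-25 + 12)² = -7118/((-13)²) = -7118/169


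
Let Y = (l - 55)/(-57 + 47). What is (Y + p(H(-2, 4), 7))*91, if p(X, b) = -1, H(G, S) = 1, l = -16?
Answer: 5551/10 ≈ 555.10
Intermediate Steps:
Y = 71/10 (Y = (-16 - 55)/(-57 + 47) = -71/(-10) = -71*(-⅒) = 71/10 ≈ 7.1000)
(Y + p(H(-2, 4), 7))*91 = (71/10 - 1)*91 = (61/10)*91 = 5551/10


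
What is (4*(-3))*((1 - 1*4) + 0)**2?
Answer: -108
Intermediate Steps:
(4*(-3))*((1 - 1*4) + 0)**2 = -12*((1 - 4) + 0)**2 = -12*(-3 + 0)**2 = -12*(-3)**2 = -12*9 = -108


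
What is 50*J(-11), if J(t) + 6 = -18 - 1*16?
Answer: -2000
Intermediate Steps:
J(t) = -40 (J(t) = -6 + (-18 - 1*16) = -6 + (-18 - 16) = -6 - 34 = -40)
50*J(-11) = 50*(-40) = -2000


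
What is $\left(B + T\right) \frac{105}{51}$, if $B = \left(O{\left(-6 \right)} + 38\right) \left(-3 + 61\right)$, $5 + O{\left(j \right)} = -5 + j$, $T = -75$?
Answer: $\frac{42035}{17} \approx 2472.6$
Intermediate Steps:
$O{\left(j \right)} = -10 + j$ ($O{\left(j \right)} = -5 + \left(-5 + j\right) = -10 + j$)
$B = 1276$ ($B = \left(\left(-10 - 6\right) + 38\right) \left(-3 + 61\right) = \left(-16 + 38\right) 58 = 22 \cdot 58 = 1276$)
$\left(B + T\right) \frac{105}{51} = \left(1276 - 75\right) \frac{105}{51} = 1201 \cdot 105 \cdot \frac{1}{51} = 1201 \cdot \frac{35}{17} = \frac{42035}{17}$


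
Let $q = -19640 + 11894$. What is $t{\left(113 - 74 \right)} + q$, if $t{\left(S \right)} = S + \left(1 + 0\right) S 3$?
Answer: $-7590$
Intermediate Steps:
$t{\left(S \right)} = 4 S$ ($t{\left(S \right)} = S + 1 S 3 = S + S 3 = S + 3 S = 4 S$)
$q = -7746$
$t{\left(113 - 74 \right)} + q = 4 \left(113 - 74\right) - 7746 = 4 \cdot 39 - 7746 = 156 - 7746 = -7590$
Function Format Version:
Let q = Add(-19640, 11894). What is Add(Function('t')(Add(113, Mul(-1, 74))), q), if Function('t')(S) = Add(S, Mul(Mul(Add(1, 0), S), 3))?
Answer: -7590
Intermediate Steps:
Function('t')(S) = Mul(4, S) (Function('t')(S) = Add(S, Mul(Mul(1, S), 3)) = Add(S, Mul(S, 3)) = Add(S, Mul(3, S)) = Mul(4, S))
q = -7746
Add(Function('t')(Add(113, Mul(-1, 74))), q) = Add(Mul(4, Add(113, Mul(-1, 74))), -7746) = Add(Mul(4, Add(113, -74)), -7746) = Add(Mul(4, 39), -7746) = Add(156, -7746) = -7590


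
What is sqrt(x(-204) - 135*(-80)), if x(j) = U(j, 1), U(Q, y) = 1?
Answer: sqrt(10801) ≈ 103.93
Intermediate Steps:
x(j) = 1
sqrt(x(-204) - 135*(-80)) = sqrt(1 - 135*(-80)) = sqrt(1 + 10800) = sqrt(10801)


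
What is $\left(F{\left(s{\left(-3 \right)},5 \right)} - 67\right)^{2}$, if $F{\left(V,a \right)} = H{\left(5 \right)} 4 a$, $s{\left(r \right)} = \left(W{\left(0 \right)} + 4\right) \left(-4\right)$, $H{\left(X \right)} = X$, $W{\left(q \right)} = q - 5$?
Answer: $1089$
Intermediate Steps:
$W{\left(q \right)} = -5 + q$ ($W{\left(q \right)} = q - 5 = -5 + q$)
$s{\left(r \right)} = 4$ ($s{\left(r \right)} = \left(\left(-5 + 0\right) + 4\right) \left(-4\right) = \left(-5 + 4\right) \left(-4\right) = \left(-1\right) \left(-4\right) = 4$)
$F{\left(V,a \right)} = 20 a$ ($F{\left(V,a \right)} = 5 \cdot 4 a = 20 a$)
$\left(F{\left(s{\left(-3 \right)},5 \right)} - 67\right)^{2} = \left(20 \cdot 5 - 67\right)^{2} = \left(100 - 67\right)^{2} = 33^{2} = 1089$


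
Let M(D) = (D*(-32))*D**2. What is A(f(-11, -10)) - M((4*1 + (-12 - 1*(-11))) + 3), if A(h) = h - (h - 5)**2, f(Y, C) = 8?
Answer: 6911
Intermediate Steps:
M(D) = -32*D**3 (M(D) = (-32*D)*D**2 = -32*D**3)
A(h) = h - (-5 + h)**2
A(f(-11, -10)) - M((4*1 + (-12 - 1*(-11))) + 3) = (8 - (-5 + 8)**2) - (-32)*((4*1 + (-12 - 1*(-11))) + 3)**3 = (8 - 1*3**2) - (-32)*((4 + (-12 + 11)) + 3)**3 = (8 - 1*9) - (-32)*((4 - 1) + 3)**3 = (8 - 9) - (-32)*(3 + 3)**3 = -1 - (-32)*6**3 = -1 - (-32)*216 = -1 - 1*(-6912) = -1 + 6912 = 6911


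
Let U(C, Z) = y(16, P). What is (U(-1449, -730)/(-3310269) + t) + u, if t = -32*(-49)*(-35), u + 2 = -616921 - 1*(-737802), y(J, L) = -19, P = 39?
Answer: 218474443750/3310269 ≈ 65999.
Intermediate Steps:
U(C, Z) = -19
u = 120879 (u = -2 + (-616921 - 1*(-737802)) = -2 + (-616921 + 737802) = -2 + 120881 = 120879)
t = -54880 (t = 1568*(-35) = -54880)
(U(-1449, -730)/(-3310269) + t) + u = (-19/(-3310269) - 54880) + 120879 = (-19*(-1/3310269) - 54880) + 120879 = (19/3310269 - 54880) + 120879 = -181667562701/3310269 + 120879 = 218474443750/3310269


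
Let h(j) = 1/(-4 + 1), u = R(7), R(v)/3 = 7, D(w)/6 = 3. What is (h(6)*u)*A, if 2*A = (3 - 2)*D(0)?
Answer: -63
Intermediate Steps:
D(w) = 18 (D(w) = 6*3 = 18)
R(v) = 21 (R(v) = 3*7 = 21)
u = 21
h(j) = -⅓ (h(j) = 1/(-3) = -⅓)
A = 9 (A = ((3 - 2)*18)/2 = (1*18)/2 = (½)*18 = 9)
(h(6)*u)*A = -⅓*21*9 = -7*9 = -63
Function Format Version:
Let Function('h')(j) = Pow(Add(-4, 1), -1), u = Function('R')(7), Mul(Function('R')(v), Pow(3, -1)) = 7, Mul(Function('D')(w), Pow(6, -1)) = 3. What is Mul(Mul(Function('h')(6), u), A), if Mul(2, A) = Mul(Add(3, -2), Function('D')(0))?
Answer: -63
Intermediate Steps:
Function('D')(w) = 18 (Function('D')(w) = Mul(6, 3) = 18)
Function('R')(v) = 21 (Function('R')(v) = Mul(3, 7) = 21)
u = 21
Function('h')(j) = Rational(-1, 3) (Function('h')(j) = Pow(-3, -1) = Rational(-1, 3))
A = 9 (A = Mul(Rational(1, 2), Mul(Add(3, -2), 18)) = Mul(Rational(1, 2), Mul(1, 18)) = Mul(Rational(1, 2), 18) = 9)
Mul(Mul(Function('h')(6), u), A) = Mul(Mul(Rational(-1, 3), 21), 9) = Mul(-7, 9) = -63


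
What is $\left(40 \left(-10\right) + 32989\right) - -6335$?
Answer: $38924$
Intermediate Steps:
$\left(40 \left(-10\right) + 32989\right) - -6335 = \left(-400 + 32989\right) + \left(-2600 + 8935\right) = 32589 + 6335 = 38924$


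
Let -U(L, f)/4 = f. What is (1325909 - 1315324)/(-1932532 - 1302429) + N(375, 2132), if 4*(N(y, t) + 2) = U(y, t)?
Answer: -6903417359/3234961 ≈ -2134.0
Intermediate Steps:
U(L, f) = -4*f
N(y, t) = -2 - t (N(y, t) = -2 + (-4*t)/4 = -2 - t)
(1325909 - 1315324)/(-1932532 - 1302429) + N(375, 2132) = (1325909 - 1315324)/(-1932532 - 1302429) + (-2 - 1*2132) = 10585/(-3234961) + (-2 - 2132) = 10585*(-1/3234961) - 2134 = -10585/3234961 - 2134 = -6903417359/3234961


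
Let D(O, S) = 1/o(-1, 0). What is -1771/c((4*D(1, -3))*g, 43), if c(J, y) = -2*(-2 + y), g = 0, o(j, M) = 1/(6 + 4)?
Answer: 1771/82 ≈ 21.598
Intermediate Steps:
o(j, M) = 1/10
D(O, S) = 10 (D(O, S) = 1/(1/10) = 10)
c(J, y) = 4 - 2*y
-1771/c((4*D(1, -3))*g, 43) = -1771/(4 - 2*43) = -1771/(4 - 86) = -1771/(-82) = -1771*(-1/82) = 1771/82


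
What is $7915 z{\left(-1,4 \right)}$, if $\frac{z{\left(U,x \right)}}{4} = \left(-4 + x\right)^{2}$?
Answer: $0$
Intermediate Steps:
$z{\left(U,x \right)} = 4 \left(-4 + x\right)^{2}$
$7915 z{\left(-1,4 \right)} = 7915 \cdot 4 \left(-4 + 4\right)^{2} = 7915 \cdot 4 \cdot 0^{2} = 7915 \cdot 4 \cdot 0 = 7915 \cdot 0 = 0$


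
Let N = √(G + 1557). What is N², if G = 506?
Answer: 2063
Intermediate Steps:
N = √2063 (N = √(506 + 1557) = √2063 ≈ 45.420)
N² = (√2063)² = 2063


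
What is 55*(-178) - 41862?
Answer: -51652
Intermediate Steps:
55*(-178) - 41862 = -9790 - 41862 = -51652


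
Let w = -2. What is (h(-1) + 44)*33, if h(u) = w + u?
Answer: 1353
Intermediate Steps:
h(u) = -2 + u
(h(-1) + 44)*33 = ((-2 - 1) + 44)*33 = (-3 + 44)*33 = 41*33 = 1353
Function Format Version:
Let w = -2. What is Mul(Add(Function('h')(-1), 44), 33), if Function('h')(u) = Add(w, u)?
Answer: 1353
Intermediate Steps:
Function('h')(u) = Add(-2, u)
Mul(Add(Function('h')(-1), 44), 33) = Mul(Add(Add(-2, -1), 44), 33) = Mul(Add(-3, 44), 33) = Mul(41, 33) = 1353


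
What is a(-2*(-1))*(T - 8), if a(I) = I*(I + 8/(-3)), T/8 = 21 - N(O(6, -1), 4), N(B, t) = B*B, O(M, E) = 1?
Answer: -608/3 ≈ -202.67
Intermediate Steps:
N(B, t) = B²
T = 160 (T = 8*(21 - 1*1²) = 8*(21 - 1*1) = 8*(21 - 1) = 8*20 = 160)
a(I) = I*(-8/3 + I) (a(I) = I*(I + 8*(-⅓)) = I*(I - 8/3) = I*(-8/3 + I))
a(-2*(-1))*(T - 8) = ((-2*(-1))*(-8 + 3*(-2*(-1)))/3)*(160 - 8) = ((⅓)*2*(-8 + 3*2))*152 = ((⅓)*2*(-8 + 6))*152 = ((⅓)*2*(-2))*152 = -4/3*152 = -608/3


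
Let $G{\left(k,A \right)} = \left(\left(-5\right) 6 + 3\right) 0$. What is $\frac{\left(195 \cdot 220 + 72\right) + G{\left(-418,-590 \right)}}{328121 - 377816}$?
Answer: $- \frac{14324}{16565} \approx -0.86471$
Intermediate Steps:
$G{\left(k,A \right)} = 0$ ($G{\left(k,A \right)} = \left(-30 + 3\right) 0 = \left(-27\right) 0 = 0$)
$\frac{\left(195 \cdot 220 + 72\right) + G{\left(-418,-590 \right)}}{328121 - 377816} = \frac{\left(195 \cdot 220 + 72\right) + 0}{328121 - 377816} = \frac{\left(42900 + 72\right) + 0}{-49695} = \left(42972 + 0\right) \left(- \frac{1}{49695}\right) = 42972 \left(- \frac{1}{49695}\right) = - \frac{14324}{16565}$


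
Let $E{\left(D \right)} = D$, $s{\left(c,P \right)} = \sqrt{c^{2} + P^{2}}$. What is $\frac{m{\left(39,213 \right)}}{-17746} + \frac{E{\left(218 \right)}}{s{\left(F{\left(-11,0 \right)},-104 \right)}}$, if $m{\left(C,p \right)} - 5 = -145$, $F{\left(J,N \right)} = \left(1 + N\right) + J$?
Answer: $\frac{70}{8873} + \frac{109 \sqrt{2729}}{2729} \approx 2.0944$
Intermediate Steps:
$F{\left(J,N \right)} = 1 + J + N$
$m{\left(C,p \right)} = -140$ ($m{\left(C,p \right)} = 5 - 145 = -140$)
$s{\left(c,P \right)} = \sqrt{P^{2} + c^{2}}$
$\frac{m{\left(39,213 \right)}}{-17746} + \frac{E{\left(218 \right)}}{s{\left(F{\left(-11,0 \right)},-104 \right)}} = - \frac{140}{-17746} + \frac{218}{\sqrt{\left(-104\right)^{2} + \left(1 - 11 + 0\right)^{2}}} = \left(-140\right) \left(- \frac{1}{17746}\right) + \frac{218}{\sqrt{10816 + \left(-10\right)^{2}}} = \frac{70}{8873} + \frac{218}{\sqrt{10816 + 100}} = \frac{70}{8873} + \frac{218}{\sqrt{10916}} = \frac{70}{8873} + \frac{218}{2 \sqrt{2729}} = \frac{70}{8873} + 218 \frac{\sqrt{2729}}{5458} = \frac{70}{8873} + \frac{109 \sqrt{2729}}{2729}$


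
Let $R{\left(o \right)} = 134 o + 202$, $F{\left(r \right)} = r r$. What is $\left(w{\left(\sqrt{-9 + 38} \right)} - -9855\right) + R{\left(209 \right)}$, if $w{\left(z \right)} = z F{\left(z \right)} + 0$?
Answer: $38063 + 29 \sqrt{29} \approx 38219.0$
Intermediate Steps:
$F{\left(r \right)} = r^{2}$
$R{\left(o \right)} = 202 + 134 o$
$w{\left(z \right)} = z^{3}$ ($w{\left(z \right)} = z z^{2} + 0 = z^{3} + 0 = z^{3}$)
$\left(w{\left(\sqrt{-9 + 38} \right)} - -9855\right) + R{\left(209 \right)} = \left(\left(\sqrt{-9 + 38}\right)^{3} - -9855\right) + \left(202 + 134 \cdot 209\right) = \left(\left(\sqrt{29}\right)^{3} + 9855\right) + \left(202 + 28006\right) = \left(29 \sqrt{29} + 9855\right) + 28208 = \left(9855 + 29 \sqrt{29}\right) + 28208 = 38063 + 29 \sqrt{29}$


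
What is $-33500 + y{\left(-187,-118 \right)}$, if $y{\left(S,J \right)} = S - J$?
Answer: $-33569$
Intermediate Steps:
$-33500 + y{\left(-187,-118 \right)} = -33500 - 69 = -33569$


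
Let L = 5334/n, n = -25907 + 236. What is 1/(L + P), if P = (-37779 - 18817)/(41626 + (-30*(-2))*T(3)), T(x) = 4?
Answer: -179123681/279364860 ≈ -0.64118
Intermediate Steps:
n = -25671
P = -28298/20933 (P = (-37779 - 18817)/(41626 - 30*(-2)*4) = -56596/(41626 + 60*4) = -56596/(41626 + 240) = -56596/41866 = -56596*1/41866 = -28298/20933 ≈ -1.3518)
L = -1778/8557 (L = 5334/(-25671) = 5334*(-1/25671) = -1778/8557 ≈ -0.20778)
1/(L + P) = 1/(-1778/8557 - 28298/20933) = 1/(-279364860/179123681) = -179123681/279364860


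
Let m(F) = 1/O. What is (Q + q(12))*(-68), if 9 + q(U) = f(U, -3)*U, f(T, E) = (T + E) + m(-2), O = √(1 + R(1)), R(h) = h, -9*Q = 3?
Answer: -20128/3 - 408*√2 ≈ -7286.3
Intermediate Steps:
Q = -⅓ (Q = -⅑*3 = -⅓ ≈ -0.33333)
O = √2 (O = √(1 + 1) = √2 ≈ 1.4142)
m(F) = √2/2 (m(F) = 1/(√2) = √2/2)
f(T, E) = E + T + √2/2 (f(T, E) = (T + E) + √2/2 = (E + T) + √2/2 = E + T + √2/2)
q(U) = -9 + U*(-3 + U + √2/2) (q(U) = -9 + (-3 + U + √2/2)*U = -9 + U*(-3 + U + √2/2))
(Q + q(12))*(-68) = (-⅓ + (-9 + (½)*12*(-6 + √2 + 2*12)))*(-68) = (-⅓ + (-9 + (½)*12*(-6 + √2 + 24)))*(-68) = (-⅓ + (-9 + (½)*12*(18 + √2)))*(-68) = (-⅓ + (-9 + (108 + 6*√2)))*(-68) = (-⅓ + (99 + 6*√2))*(-68) = (296/3 + 6*√2)*(-68) = -20128/3 - 408*√2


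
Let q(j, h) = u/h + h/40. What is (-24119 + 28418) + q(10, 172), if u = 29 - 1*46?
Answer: 3700753/860 ≈ 4303.2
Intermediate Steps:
u = -17 (u = 29 - 46 = -17)
q(j, h) = -17/h + h/40
(-24119 + 28418) + q(10, 172) = (-24119 + 28418) + (-17/172 + (1/40)*172) = 4299 + (-17*1/172 + 43/10) = 4299 + (-17/172 + 43/10) = 4299 + 3613/860 = 3700753/860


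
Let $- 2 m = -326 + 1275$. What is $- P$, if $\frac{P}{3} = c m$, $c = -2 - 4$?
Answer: $-8541$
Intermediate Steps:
$m = - \frac{949}{2}$ ($m = - \frac{-326 + 1275}{2} = \left(- \frac{1}{2}\right) 949 = - \frac{949}{2} \approx -474.5$)
$c = -6$
$P = 8541$ ($P = 3 \left(\left(-6\right) \left(- \frac{949}{2}\right)\right) = 3 \cdot 2847 = 8541$)
$- P = \left(-1\right) 8541 = -8541$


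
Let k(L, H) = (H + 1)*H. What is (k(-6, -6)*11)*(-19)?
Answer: -6270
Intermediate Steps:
k(L, H) = H*(1 + H) (k(L, H) = (1 + H)*H = H*(1 + H))
(k(-6, -6)*11)*(-19) = (-6*(1 - 6)*11)*(-19) = (-6*(-5)*11)*(-19) = (30*11)*(-19) = 330*(-19) = -6270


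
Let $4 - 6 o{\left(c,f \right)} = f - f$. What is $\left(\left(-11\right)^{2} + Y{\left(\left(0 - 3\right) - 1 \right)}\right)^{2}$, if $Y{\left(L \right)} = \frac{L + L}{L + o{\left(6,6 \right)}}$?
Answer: $\frac{380689}{25} \approx 15228.0$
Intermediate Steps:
$o{\left(c,f \right)} = \frac{2}{3}$ ($o{\left(c,f \right)} = \frac{2}{3} - \frac{f - f}{6} = \frac{2}{3} - 0 = \frac{2}{3} + 0 = \frac{2}{3}$)
$Y{\left(L \right)} = \frac{2 L}{\frac{2}{3} + L}$ ($Y{\left(L \right)} = \frac{L + L}{L + \frac{2}{3}} = \frac{2 L}{\frac{2}{3} + L}$)
$\left(\left(-11\right)^{2} + Y{\left(\left(0 - 3\right) - 1 \right)}\right)^{2} = \left(\left(-11\right)^{2} + \frac{6 \left(\left(0 - 3\right) - 1\right)}{2 + 3 \left(\left(0 - 3\right) - 1\right)}\right)^{2} = \left(121 + \frac{6 \left(-3 - 1\right)}{2 + 3 \left(-3 - 1\right)}\right)^{2} = \left(121 + 6 \left(-4\right) \frac{1}{2 + 3 \left(-4\right)}\right)^{2} = \left(121 + 6 \left(-4\right) \frac{1}{2 - 12}\right)^{2} = \left(121 + 6 \left(-4\right) \frac{1}{-10}\right)^{2} = \left(121 + 6 \left(-4\right) \left(- \frac{1}{10}\right)\right)^{2} = \left(121 + \frac{12}{5}\right)^{2} = \left(\frac{617}{5}\right)^{2} = \frac{380689}{25}$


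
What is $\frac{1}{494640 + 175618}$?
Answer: $\frac{1}{670258} \approx 1.492 \cdot 10^{-6}$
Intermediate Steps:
$\frac{1}{494640 + 175618} = \frac{1}{670258}$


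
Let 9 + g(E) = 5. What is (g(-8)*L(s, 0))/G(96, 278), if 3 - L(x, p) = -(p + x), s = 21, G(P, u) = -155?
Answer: 96/155 ≈ 0.61936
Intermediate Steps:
g(E) = -4 (g(E) = -9 + 5 = -4)
L(x, p) = 3 + p + x (L(x, p) = 3 - (-1)*(p + x) = 3 - (-p - x) = 3 + (p + x) = 3 + p + x)
(g(-8)*L(s, 0))/G(96, 278) = -4*(3 + 0 + 21)/(-155) = -4*24*(-1/155) = -96*(-1/155) = 96/155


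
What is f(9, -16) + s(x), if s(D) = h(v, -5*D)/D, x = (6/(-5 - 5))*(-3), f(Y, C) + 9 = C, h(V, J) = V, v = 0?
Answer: -25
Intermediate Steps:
f(Y, C) = -9 + C
x = 9/5 (x = (6/(-10))*(-3) = (6*(-1/10))*(-3) = -3/5*(-3) = 9/5 ≈ 1.8000)
s(D) = 0 (s(D) = 0/D = 0)
f(9, -16) + s(x) = (-9 - 16) + 0 = -25 + 0 = -25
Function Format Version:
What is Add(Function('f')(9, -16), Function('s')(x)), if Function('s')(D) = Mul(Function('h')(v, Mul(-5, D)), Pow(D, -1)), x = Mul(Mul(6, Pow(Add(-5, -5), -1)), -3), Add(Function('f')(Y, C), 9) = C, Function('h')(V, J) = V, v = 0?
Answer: -25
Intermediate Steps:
Function('f')(Y, C) = Add(-9, C)
x = Rational(9, 5) (x = Mul(Mul(6, Pow(-10, -1)), -3) = Mul(Mul(6, Rational(-1, 10)), -3) = Mul(Rational(-3, 5), -3) = Rational(9, 5) ≈ 1.8000)
Function('s')(D) = 0 (Function('s')(D) = Mul(0, Pow(D, -1)) = 0)
Add(Function('f')(9, -16), Function('s')(x)) = Add(Add(-9, -16), 0) = Add(-25, 0) = -25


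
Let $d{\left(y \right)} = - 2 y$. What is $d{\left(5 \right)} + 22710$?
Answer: $22700$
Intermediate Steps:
$d{\left(5 \right)} + 22710 = \left(-2\right) 5 + 22710 = -10 + 22710 = 22700$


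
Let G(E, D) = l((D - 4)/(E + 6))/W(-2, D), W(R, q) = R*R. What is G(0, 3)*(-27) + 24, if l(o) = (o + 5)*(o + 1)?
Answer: -51/16 ≈ -3.1875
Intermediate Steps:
W(R, q) = R²
l(o) = (1 + o)*(5 + o) (l(o) = (5 + o)*(1 + o) = (1 + o)*(5 + o))
G(E, D) = 5/4 + (-4 + D)²/(4*(6 + E)²) + 3*(-4 + D)/(2*(6 + E)) (G(E, D) = (5 + ((D - 4)/(E + 6))² + 6*((D - 4)/(E + 6)))/((-2)²) = (5 + ((-4 + D)/(6 + E))² + 6*((-4 + D)/(6 + E)))/4 = (5 + ((-4 + D)/(6 + E))² + 6*((-4 + D)/(6 + E)))*(¼) = (5 + (-4 + D)²/(6 + E)² + 6*(-4 + D)/(6 + E))*(¼) = 5/4 + (-4 + D)²/(4*(6 + E)²) + 3*(-4 + D)/(2*(6 + E)))
G(0, 3)*(-27) + 24 = (((-4 + 3)² + 5*(6 + 0)² + 6*(-4 + 3)*(6 + 0))/(4*(6 + 0)²))*(-27) + 24 = ((¼)*((-1)² + 5*6² + 6*(-1)*6)/6²)*(-27) + 24 = ((¼)*(1/36)*(1 + 5*36 - 36))*(-27) + 24 = ((¼)*(1/36)*(1 + 180 - 36))*(-27) + 24 = ((¼)*(1/36)*145)*(-27) + 24 = (145/144)*(-27) + 24 = -435/16 + 24 = -51/16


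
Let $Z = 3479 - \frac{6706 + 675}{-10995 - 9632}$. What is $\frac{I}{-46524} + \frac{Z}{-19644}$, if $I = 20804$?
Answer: $- \frac{490361734487}{785473973538} \approx -0.62429$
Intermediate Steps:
$Z = \frac{71768714}{20627}$ ($Z = 3479 - \frac{7381}{-20627} = 3479 - 7381 \left(- \frac{1}{20627}\right) = 3479 - - \frac{7381}{20627} = 3479 + \frac{7381}{20627} = \frac{71768714}{20627} \approx 3479.4$)
$\frac{I}{-46524} + \frac{Z}{-19644} = \frac{20804}{-46524} + \frac{71768714}{20627 \left(-19644\right)} = 20804 \left(- \frac{1}{46524}\right) + \frac{71768714}{20627} \left(- \frac{1}{19644}\right) = - \frac{5201}{11631} - \frac{35884357}{202598394} = - \frac{490361734487}{785473973538}$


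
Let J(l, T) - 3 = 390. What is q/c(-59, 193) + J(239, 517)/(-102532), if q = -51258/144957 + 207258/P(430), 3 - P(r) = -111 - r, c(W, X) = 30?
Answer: 128192965396267/10106657164320 ≈ 12.684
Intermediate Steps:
J(l, T) = 393 (J(l, T) = 3 + 390 = 393)
P(r) = 114 + r (P(r) = 3 - (-111 - r) = 3 + (111 + r) = 114 + r)
q = 5002602259/13142768 (q = -51258/144957 + 207258/(114 + 430) = -51258*1/144957 + 207258/544 = -17086/48319 + 207258*(1/544) = -17086/48319 + 103629/272 = 5002602259/13142768 ≈ 380.64)
q/c(-59, 193) + J(239, 517)/(-102532) = (5002602259/13142768)/30 + 393/(-102532) = (5002602259/13142768)*(1/30) + 393*(-1/102532) = 5002602259/394283040 - 393/102532 = 128192965396267/10106657164320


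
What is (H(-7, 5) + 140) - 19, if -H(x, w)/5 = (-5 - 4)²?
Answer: -284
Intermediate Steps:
H(x, w) = -405 (H(x, w) = -5*(-5 - 4)² = -5*(-9)² = -5*81 = -405)
(H(-7, 5) + 140) - 19 = (-405 + 140) - 19 = -265 - 19 = -284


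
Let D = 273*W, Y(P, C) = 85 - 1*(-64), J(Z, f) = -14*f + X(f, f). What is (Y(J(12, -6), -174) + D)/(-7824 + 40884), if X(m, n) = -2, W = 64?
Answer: 17621/33060 ≈ 0.53300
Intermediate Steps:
J(Z, f) = -2 - 14*f (J(Z, f) = -14*f - 2 = -2 - 14*f)
Y(P, C) = 149 (Y(P, C) = 85 + 64 = 149)
D = 17472 (D = 273*64 = 17472)
(Y(J(12, -6), -174) + D)/(-7824 + 40884) = (149 + 17472)/(-7824 + 40884) = 17621/33060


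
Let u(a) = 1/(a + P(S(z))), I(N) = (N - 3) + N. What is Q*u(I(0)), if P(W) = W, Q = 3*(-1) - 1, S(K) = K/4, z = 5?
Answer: 16/7 ≈ 2.2857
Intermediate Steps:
S(K) = K/4 (S(K) = K*(¼) = K/4)
I(N) = -3 + 2*N (I(N) = (-3 + N) + N = -3 + 2*N)
Q = -4 (Q = -3 - 1 = -4)
u(a) = 1/(5/4 + a) (u(a) = 1/(a + (¼)*5) = 1/(a + 5/4) = 1/(5/4 + a))
Q*u(I(0)) = -16/(5 + 4*(-3 + 2*0)) = -16/(5 + 4*(-3 + 0)) = -16/(5 + 4*(-3)) = -16/(5 - 12) = -16/(-7) = -16*(-1)/7 = -4*(-4/7) = 16/7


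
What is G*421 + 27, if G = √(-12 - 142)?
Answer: 27 + 421*I*√154 ≈ 27.0 + 5224.5*I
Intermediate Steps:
G = I*√154 (G = √(-154) = I*√154 ≈ 12.41*I)
G*421 + 27 = (I*√154)*421 + 27 = 421*I*√154 + 27 = 27 + 421*I*√154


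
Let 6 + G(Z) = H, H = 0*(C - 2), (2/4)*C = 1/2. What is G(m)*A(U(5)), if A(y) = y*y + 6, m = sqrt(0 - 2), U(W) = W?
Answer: -186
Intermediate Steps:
m = I*sqrt(2) (m = sqrt(-2) = I*sqrt(2) ≈ 1.4142*I)
A(y) = 6 + y**2 (A(y) = y**2 + 6 = 6 + y**2)
C = 1 (C = 2/2 = 2*(1/2) = 1)
H = 0 (H = 0*(1 - 2) = 0*(-1) = 0)
G(Z) = -6 (G(Z) = -6 + 0 = -6)
G(m)*A(U(5)) = -6*(6 + 5**2) = -6*(6 + 25) = -6*31 = -186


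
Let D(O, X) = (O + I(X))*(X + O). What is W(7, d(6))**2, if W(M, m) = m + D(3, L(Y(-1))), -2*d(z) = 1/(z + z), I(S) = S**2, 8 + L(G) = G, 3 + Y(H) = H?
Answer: 1008253009/576 ≈ 1.7504e+6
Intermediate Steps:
Y(H) = -3 + H
L(G) = -8 + G
d(z) = -1/(4*z) (d(z) = -1/(2*(z + z)) = -1/(2*z)/2 = -1/(4*z))
D(O, X) = (O + X)*(O + X**2) (D(O, X) = (O + X**2)*(X + O) = (O + X**2)*(O + X) = (O + X)*(O + X**2))
W(M, m) = -1323 + m (W(M, m) = m + (3**2 + (-8 + (-3 - 1))**3 + 3*(-8 + (-3 - 1)) + 3*(-8 + (-3 - 1))**2) = m + (9 + (-8 - 4)**3 + 3*(-8 - 4) + 3*(-8 - 4)**2) = m + (9 + (-12)**3 + 3*(-12) + 3*(-12)**2) = m + (9 - 1728 - 36 + 3*144) = m + (9 - 1728 - 36 + 432) = m - 1323 = -1323 + m)
W(7, d(6))**2 = (-1323 - 1/4/6)**2 = (-1323 - 1/4*1/6)**2 = (-1323 - 1/24)**2 = (-31753/24)**2 = 1008253009/576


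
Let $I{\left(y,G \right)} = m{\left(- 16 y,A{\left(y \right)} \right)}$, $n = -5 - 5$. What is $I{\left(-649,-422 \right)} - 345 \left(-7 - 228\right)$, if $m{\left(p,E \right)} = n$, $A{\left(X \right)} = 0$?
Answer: $81065$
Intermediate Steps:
$n = -10$ ($n = -5 - 5 = -10$)
$m{\left(p,E \right)} = -10$
$I{\left(y,G \right)} = -10$
$I{\left(-649,-422 \right)} - 345 \left(-7 - 228\right) = -10 - 345 \left(-7 - 228\right) = -10 - 345 \left(-235\right) = -10 - -81075 = -10 + 81075 = 81065$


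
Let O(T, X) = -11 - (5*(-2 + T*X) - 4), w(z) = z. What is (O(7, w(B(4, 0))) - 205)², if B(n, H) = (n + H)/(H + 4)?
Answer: 56169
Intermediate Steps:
B(n, H) = (H + n)/(4 + H)
O(T, X) = 3 - 5*T*X (O(T, X) = -11 - ((-10 + 5*T*X) - 4) = -11 - (-14 + 5*T*X) = -11 + (14 - 5*T*X) = 3 - 5*T*X)
(O(7, w(B(4, 0))) - 205)² = ((3 - 5*7*(0 + 4)/(4 + 0)) - 205)² = ((3 - 5*7*4/4) - 205)² = ((3 - 5*7*(¼)*4) - 205)² = ((3 - 5*7*1) - 205)² = ((3 - 35) - 205)² = (-32 - 205)² = (-237)² = 56169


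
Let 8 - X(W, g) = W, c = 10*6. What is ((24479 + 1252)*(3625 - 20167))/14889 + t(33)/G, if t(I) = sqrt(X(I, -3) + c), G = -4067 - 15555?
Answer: -141880734/4963 - sqrt(35)/19622 ≈ -28588.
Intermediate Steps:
c = 60
X(W, g) = 8 - W
G = -19622
t(I) = sqrt(68 - I) (t(I) = sqrt((8 - I) + 60) = sqrt(68 - I))
((24479 + 1252)*(3625 - 20167))/14889 + t(33)/G = ((24479 + 1252)*(3625 - 20167))/14889 + sqrt(68 - 1*33)/(-19622) = (25731*(-16542))*(1/14889) + sqrt(68 - 33)*(-1/19622) = -425642202*1/14889 + sqrt(35)*(-1/19622) = -141880734/4963 - sqrt(35)/19622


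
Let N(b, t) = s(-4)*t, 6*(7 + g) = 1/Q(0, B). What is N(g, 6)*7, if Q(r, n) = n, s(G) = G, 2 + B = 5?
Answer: -168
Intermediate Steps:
B = 3 (B = -2 + 5 = 3)
g = -125/18 (g = -7 + (1/6)/3 = -7 + (1/6)*(1/3) = -7 + 1/18 = -125/18 ≈ -6.9444)
N(b, t) = -4*t
N(g, 6)*7 = -4*6*7 = -24*7 = -168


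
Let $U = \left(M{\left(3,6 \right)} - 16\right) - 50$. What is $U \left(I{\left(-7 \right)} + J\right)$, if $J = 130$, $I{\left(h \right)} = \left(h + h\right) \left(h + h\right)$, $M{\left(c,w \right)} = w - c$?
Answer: $-20538$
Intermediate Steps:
$I{\left(h \right)} = 4 h^{2}$ ($I{\left(h \right)} = 2 h 2 h = 4 h^{2}$)
$U = -63$ ($U = \left(\left(6 - 3\right) - 16\right) - 50 = \left(3 - 16\right) - 50 = -13 - 50 = -63$)
$U \left(I{\left(-7 \right)} + J\right) = - 63 \left(4 \left(-7\right)^{2} + 130\right) = - 63 \left(4 \cdot 49 + 130\right) = - 63 \left(196 + 130\right) = \left(-63\right) 326 = -20538$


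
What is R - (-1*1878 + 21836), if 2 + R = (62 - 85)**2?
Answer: -19431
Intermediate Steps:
R = 527 (R = -2 + (62 - 85)**2 = -2 + (-23)**2 = -2 + 529 = 527)
R - (-1*1878 + 21836) = 527 - (-1*1878 + 21836) = 527 - (-1878 + 21836) = 527 - 1*19958 = 527 - 19958 = -19431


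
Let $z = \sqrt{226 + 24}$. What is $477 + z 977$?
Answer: $477 + 4885 \sqrt{10} \approx 15925.0$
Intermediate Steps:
$z = 5 \sqrt{10}$ ($z = \sqrt{250} = 5 \sqrt{10} \approx 15.811$)
$477 + z 977 = 477 + 5 \sqrt{10} \cdot 977 = 477 + 4885 \sqrt{10}$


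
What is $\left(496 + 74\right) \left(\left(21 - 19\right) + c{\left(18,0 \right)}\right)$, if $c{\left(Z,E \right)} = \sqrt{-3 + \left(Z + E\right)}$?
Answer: $1140 + 570 \sqrt{15} \approx 3347.6$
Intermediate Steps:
$c{\left(Z,E \right)} = \sqrt{-3 + E + Z}$ ($c{\left(Z,E \right)} = \sqrt{-3 + \left(E + Z\right)} = \sqrt{-3 + E + Z}$)
$\left(496 + 74\right) \left(\left(21 - 19\right) + c{\left(18,0 \right)}\right) = \left(496 + 74\right) \left(\left(21 - 19\right) + \sqrt{-3 + 0 + 18}\right) = 570 \left(2 + \sqrt{15}\right) = 1140 + 570 \sqrt{15}$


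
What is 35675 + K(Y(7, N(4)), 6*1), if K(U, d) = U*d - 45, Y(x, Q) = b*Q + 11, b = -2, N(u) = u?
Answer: 35648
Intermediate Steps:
Y(x, Q) = 11 - 2*Q (Y(x, Q) = -2*Q + 11 = 11 - 2*Q)
K(U, d) = -45 + U*d
35675 + K(Y(7, N(4)), 6*1) = 35675 + (-45 + (11 - 2*4)*(6*1)) = 35675 + (-45 + (11 - 8)*6) = 35675 + (-45 + 3*6) = 35675 + (-45 + 18) = 35675 - 27 = 35648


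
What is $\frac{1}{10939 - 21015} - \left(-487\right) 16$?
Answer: $\frac{78512191}{10076} \approx 7792.0$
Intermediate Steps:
$\frac{1}{10939 - 21015} - \left(-487\right) 16 = \frac{1}{-10076} - -7792 = - \frac{1}{10076} + 7792 = \frac{78512191}{10076}$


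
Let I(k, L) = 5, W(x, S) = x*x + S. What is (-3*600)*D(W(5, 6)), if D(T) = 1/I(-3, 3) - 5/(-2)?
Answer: -4860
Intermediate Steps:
W(x, S) = S + x² (W(x, S) = x² + S = S + x²)
D(T) = 27/10 (D(T) = 1/5 - 5/(-2) = 1*(⅕) - 5*(-½) = ⅕ + 5/2 = 27/10)
(-3*600)*D(W(5, 6)) = -3*600*(27/10) = -1800*27/10 = -4860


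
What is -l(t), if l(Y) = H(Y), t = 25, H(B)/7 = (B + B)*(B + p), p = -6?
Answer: -6650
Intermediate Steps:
H(B) = 14*B*(-6 + B) (H(B) = 7*((B + B)*(B - 6)) = 7*((2*B)*(-6 + B)) = 7*(2*B*(-6 + B)) = 14*B*(-6 + B))
l(Y) = 14*Y*(-6 + Y)
-l(t) = -14*25*(-6 + 25) = -14*25*19 = -1*6650 = -6650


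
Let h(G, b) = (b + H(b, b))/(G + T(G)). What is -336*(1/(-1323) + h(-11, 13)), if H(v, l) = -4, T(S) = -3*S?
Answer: -95080/693 ≈ -137.20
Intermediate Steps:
h(G, b) = -(-4 + b)/(2*G) (h(G, b) = (b - 4)/(G - 3*G) = (-4 + b)/((-2*G)) = (-4 + b)*(-1/(2*G)) = -(-4 + b)/(2*G))
-336*(1/(-1323) + h(-11, 13)) = -336*(1/(-1323) + (½)*(4 - 1*13)/(-11)) = -336*(-1/1323 + (½)*(-1/11)*(4 - 13)) = -336*(-1/1323 + (½)*(-1/11)*(-9)) = -336*(-1/1323 + 9/22) = -336*11885/29106 = -95080/693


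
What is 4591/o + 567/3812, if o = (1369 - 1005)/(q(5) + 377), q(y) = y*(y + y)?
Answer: 133447987/24778 ≈ 5385.7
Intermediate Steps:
q(y) = 2*y² (q(y) = y*(2*y) = 2*y²)
o = 52/61 (o = (1369 - 1005)/(2*5² + 377) = 364/(2*25 + 377) = 364/(50 + 377) = 364/427 = 364*(1/427) = 52/61 ≈ 0.85246)
4591/o + 567/3812 = 4591/(52/61) + 567/3812 = 4591*(61/52) + 567*(1/3812) = 280051/52 + 567/3812 = 133447987/24778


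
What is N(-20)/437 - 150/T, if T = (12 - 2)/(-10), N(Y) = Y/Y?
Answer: 65551/437 ≈ 150.00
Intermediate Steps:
N(Y) = 1
T = -1 (T = -⅒*10 = -1)
N(-20)/437 - 150/T = 1/437 - 150/(-1) = 1*(1/437) - 150*(-1) = 1/437 + 150 = 65551/437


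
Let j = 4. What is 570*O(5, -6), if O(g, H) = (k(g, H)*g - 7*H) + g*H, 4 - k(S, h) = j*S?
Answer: -38760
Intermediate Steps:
k(S, h) = 4 - 4*S
O(g, H) = -7*H + H*g + g*(4 - 4*g) (O(g, H) = ((4 - 4*g)*g - 7*H) + g*H = (g*(4 - 4*g) - 7*H) + H*g = (-7*H + g*(4 - 4*g)) + H*g = -7*H + H*g + g*(4 - 4*g))
570*O(5, -6) = 570*(-7*(-6) - 6*5 - 4*5*(-1 + 5)) = 570*(42 - 30 - 4*5*4) = 570*(42 - 30 - 80) = 570*(-68) = -38760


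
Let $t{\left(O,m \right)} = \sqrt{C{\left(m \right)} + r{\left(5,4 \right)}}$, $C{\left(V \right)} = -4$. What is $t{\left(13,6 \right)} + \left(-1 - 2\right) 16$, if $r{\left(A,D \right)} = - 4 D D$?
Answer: $-48 + 2 i \sqrt{17} \approx -48.0 + 8.2462 i$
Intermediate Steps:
$r{\left(A,D \right)} = - 4 D^{2}$
$t{\left(O,m \right)} = 2 i \sqrt{17}$ ($t{\left(O,m \right)} = \sqrt{-4 - 4 \cdot 4^{2}} = \sqrt{-4 - 64} = \sqrt{-68} = 2 i \sqrt{17}$)
$t{\left(13,6 \right)} + \left(-1 - 2\right) 16 = 2 i \sqrt{17} + \left(-1 - 2\right) 16 = 2 i \sqrt{17} - 48 = -48 + 2 i \sqrt{17}$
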